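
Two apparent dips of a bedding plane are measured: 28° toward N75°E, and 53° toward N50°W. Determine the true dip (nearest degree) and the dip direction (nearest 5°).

Represent each trace as a vector plunging at its apparent dip toward its trend (east-north-up frame): v₁ = (0.853, 0.229, -0.469), v₂ = (-0.461, 0.387, -0.799).
Cross product v₁ × v₂ gives the pole to the plane: n ∝ (-0.001, 0.898, 0.435).
tan δ = √(n_x²+n_y²)/n_z = 0.898/0.435, so δ = 64.1°.
Dip direction = azimuth of (n_x, n_y) = atan2(-0.001, 0.898) = 360°.

true dip 64°, dip direction 000°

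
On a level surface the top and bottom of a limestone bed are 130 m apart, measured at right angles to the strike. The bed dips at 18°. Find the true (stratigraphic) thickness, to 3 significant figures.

40.2 m

True thickness t = w · sin(dip) = 130 × sin 18°
t = 130 × 0.3090 = 40.172 m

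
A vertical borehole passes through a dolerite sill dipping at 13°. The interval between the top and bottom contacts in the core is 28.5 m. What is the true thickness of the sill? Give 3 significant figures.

True thickness t = h · cos(dip) = 28.5 × cos 13°
t = 28.5 × 0.9744 = 27.770 m

27.8 m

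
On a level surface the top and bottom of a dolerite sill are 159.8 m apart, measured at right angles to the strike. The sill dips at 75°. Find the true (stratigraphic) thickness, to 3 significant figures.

True thickness t = w · sin(dip) = 159.8 × sin 75°
t = 159.8 × 0.9659 = 154.355 m

154 m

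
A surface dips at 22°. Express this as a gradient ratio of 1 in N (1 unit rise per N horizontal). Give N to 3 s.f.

1 : N means tan θ = 1/N, so N = 1/tan 22° = 1/0.4040

1 in 2.48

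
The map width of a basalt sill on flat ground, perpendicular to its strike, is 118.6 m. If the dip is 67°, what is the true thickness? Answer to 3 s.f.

True thickness t = w · sin(dip) = 118.6 × sin 67°
t = 118.6 × 0.9205 = 109.172 m

109 m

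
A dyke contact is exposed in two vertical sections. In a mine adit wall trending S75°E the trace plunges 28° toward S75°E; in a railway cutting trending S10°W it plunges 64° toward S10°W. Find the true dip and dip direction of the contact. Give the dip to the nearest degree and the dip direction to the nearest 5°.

The two traces are lines in the plane: v₁ = (sin 105°·cos 28°, cos 105°·cos 28°, −sin 28°), v₂ = (sin 190°·cos 64°, cos 190°·cos 64°, −sin 64°).
The plane normal is n = v₁ × v₂ ∝ (-0.003, -0.802, 0.386).
True dip = arccos(n_z / |n|) = arccos(0.4332) = 64.3°.
Dip direction = azimuth of (n_x, n_y) = atan2(-0.003, -0.802) = 180°.

true dip 64°, dip direction 180°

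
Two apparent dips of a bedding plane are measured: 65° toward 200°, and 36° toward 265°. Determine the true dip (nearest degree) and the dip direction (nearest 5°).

true dip 65°, dip direction 195°

Each apparent-dip line lies in the plane. As unit vectors (x east, y north, z up), v₁ plunges 65°→200° and v₂ plunges 36°→265°.
Cross product v₁ × v₂ gives the pole to the plane: n ∝ (-0.170, -0.645, 0.310).
Dip δ = arctan(|n_h|/n_z) = arctan(0.667/0.310) = 65.1°.
Dip direction = atan2(-0.170, -0.645) = 195° (azimuth of n's horizontal projection).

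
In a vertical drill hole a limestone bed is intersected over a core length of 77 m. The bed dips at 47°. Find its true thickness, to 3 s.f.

52.5 m

True thickness t = h · cos(dip) = 77 × cos 47°
t = 77 × 0.6820 = 52.514 m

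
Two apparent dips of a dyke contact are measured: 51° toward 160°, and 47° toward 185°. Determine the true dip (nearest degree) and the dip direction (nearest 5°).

Each apparent-dip line lies in the plane. As unit vectors (x east, y north, z up), v₁ plunges 51°→160° and v₂ plunges 47°→185°.
Cross product v₁ × v₂ gives the pole to the plane: n ∝ (0.095, -0.204, 0.181).
True dip = arccos(n_z / |n|) = arccos(0.6278) = 51.1°.
Dip direction = atan2(0.095, -0.204) = 155° (azimuth of n's horizontal projection).

true dip 51°, dip direction 155°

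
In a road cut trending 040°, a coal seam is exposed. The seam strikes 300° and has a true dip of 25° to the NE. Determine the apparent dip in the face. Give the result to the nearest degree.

25°

The section lies 80° from the strike.
tan α = tan 25° × sin 80° = 0.4663 × 0.9848 = 0.4592
α = arctan(0.4592) = 24.67°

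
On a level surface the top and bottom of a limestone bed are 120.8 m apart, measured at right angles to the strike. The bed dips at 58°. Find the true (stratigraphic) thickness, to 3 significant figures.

True thickness t = w · sin(dip) = 120.8 × sin 58°
t = 120.8 × 0.8480 = 102.444 m

102 m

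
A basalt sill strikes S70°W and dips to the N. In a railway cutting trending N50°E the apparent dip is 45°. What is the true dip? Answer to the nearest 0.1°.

71.1°

β = acute angle between strike S70°W and section N50°E = 20°.
tan δ = tan α / sin β = tan 45° / sin 20° = 1.0000 / 0.3420 = 2.9238
true dip = arctan 2.9238 = 71.12°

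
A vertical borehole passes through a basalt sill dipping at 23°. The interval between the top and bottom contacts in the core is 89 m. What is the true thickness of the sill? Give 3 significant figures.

81.9 m

True thickness t = h · cos(dip) = 89 × cos 23°
t = 89 × 0.9205 = 81.925 m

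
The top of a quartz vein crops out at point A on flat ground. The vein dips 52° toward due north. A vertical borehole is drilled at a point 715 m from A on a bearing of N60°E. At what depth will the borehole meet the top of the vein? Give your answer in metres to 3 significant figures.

The hole lies 60° from the dip direction, so the down-dip offset is 715 × cos 60° = 357.50 m.
Depth = down-dip offset × tan(dip) = 357.50 × tan 52° = 357.50 × 1.2799
Depth = 457.58 m

458 m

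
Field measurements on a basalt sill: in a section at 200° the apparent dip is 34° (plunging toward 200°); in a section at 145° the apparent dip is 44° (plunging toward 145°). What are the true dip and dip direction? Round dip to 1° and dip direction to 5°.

true dip 44°, dip direction 155°

Each apparent-dip line lies in the plane. As unit vectors (x east, y north, z up), v₁ plunges 34°→200° and v₂ plunges 44°→145°.
n = v₁ × v₂ = (0.212, -0.428, 0.489) (taken with n_z > 0).
tan δ = √(n_x²+n_y²)/n_z = 0.477/0.489, so δ = 44.3°.
Dip direction = atan2(0.212, -0.428) = 154° (azimuth of n's horizontal projection).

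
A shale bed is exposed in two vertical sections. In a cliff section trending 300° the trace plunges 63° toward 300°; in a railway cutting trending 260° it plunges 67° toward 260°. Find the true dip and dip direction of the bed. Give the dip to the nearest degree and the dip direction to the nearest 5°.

Represent each trace as a vector plunging at its apparent dip toward its trend (east-north-up frame): v₁ = (-0.393, 0.227, -0.891), v₂ = (-0.385, -0.068, -0.921).
Cross product v₁ × v₂ gives the pole to the plane: n ∝ (-0.269, -0.019, 0.114).
tan δ = √(n_x²+n_y²)/n_z = 0.270/0.114, so δ = 67.1°.
Dip direction = atan2(-0.269, -0.019) = 266° (azimuth of n's horizontal projection).

true dip 67°, dip direction 265°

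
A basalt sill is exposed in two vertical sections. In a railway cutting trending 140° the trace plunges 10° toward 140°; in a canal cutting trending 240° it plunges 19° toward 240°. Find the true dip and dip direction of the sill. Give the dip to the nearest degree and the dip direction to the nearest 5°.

Each apparent-dip line lies in the plane. As unit vectors (x east, y north, z up), v₁ plunges 10°→140° and v₂ plunges 19°→240°.
n = v₁ × v₂ = (-0.164, -0.348, 0.917) (taken with n_z > 0).
Dip δ = arctan(|n_h|/n_z) = arctan(0.385/0.917) = 22.8°.
Dip direction = atan2(-0.164, -0.348) = 205° (azimuth of n's horizontal projection).

true dip 23°, dip direction 205°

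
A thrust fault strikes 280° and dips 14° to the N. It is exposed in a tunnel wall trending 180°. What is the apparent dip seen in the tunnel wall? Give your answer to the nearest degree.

14°

Angle between strike (280°) and section (180°): β = 80°.
tan α = tan 14° × sin 80° = 0.2493 × 0.9848 = 0.2455
apparent dip = arctan 0.2455 = 13.80°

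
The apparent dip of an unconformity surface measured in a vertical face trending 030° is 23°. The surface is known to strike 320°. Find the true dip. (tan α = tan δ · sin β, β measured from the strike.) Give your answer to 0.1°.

β = acute angle between strike 320° and section 030° = 70°.
tan(true dip) = tan 23° / sin 70° = 0.4517
true dip = arctan 0.4517 = 24.31°

24.3°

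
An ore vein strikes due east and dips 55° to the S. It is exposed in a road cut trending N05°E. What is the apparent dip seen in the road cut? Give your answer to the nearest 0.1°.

Angle between strike (due east) and section (N05°E): β = 85°.
tan α = tan 55° × sin 85° = 1.4281 × 0.9962 = 1.4227
α = arctan(1.4227) = 54.90°

54.9°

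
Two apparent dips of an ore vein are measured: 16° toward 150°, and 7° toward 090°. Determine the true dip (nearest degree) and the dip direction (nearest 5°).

true dip 16°, dip direction 155°

Each apparent-dip line lies in the plane. As unit vectors (x east, y north, z up), v₁ plunges 16°→150° and v₂ plunges 7°→090°.
n = v₁ × v₂ = (0.101, -0.215, 0.826) (taken with n_z > 0).
True dip = arccos(n_z / |n|) = arccos(0.9610) = 16.1°.
Dip direction = atan2(0.101, -0.215) = 155° (azimuth of n's horizontal projection).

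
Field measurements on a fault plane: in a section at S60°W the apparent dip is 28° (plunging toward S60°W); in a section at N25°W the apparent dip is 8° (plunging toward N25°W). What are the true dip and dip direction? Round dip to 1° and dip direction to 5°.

The two traces are lines in the plane: v₁ = (sin 240°·cos 28°, cos 240°·cos 28°, −sin 28°), v₂ = (sin 335°·cos 8°, cos 335°·cos 8°, −sin 8°).
n = v₁ × v₂ = (-0.483, -0.090, 0.871) (taken with n_z > 0).
tan δ = √(n_x²+n_y²)/n_z = 0.491/0.871, so δ = 29.4°.
The horizontal component of n points toward azimuth atan2(n_x, n_y) = 259°, the dip direction.

true dip 29°, dip direction 260°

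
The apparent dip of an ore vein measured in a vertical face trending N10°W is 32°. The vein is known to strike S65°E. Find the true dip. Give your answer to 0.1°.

The section is 55° from the strike.
tan δ = tan α / sin β = tan 32° / sin 55° = 0.6249 / 0.8192 = 0.7628
true dip = arctan 0.7628 = 37.34°

37.3°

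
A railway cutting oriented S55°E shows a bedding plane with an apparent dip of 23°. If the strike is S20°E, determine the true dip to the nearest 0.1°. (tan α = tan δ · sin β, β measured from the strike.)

β = acute angle between strike S20°E and section S55°E = 35°.
tan δ = tan α / sin β = tan 23° / sin 35° = 0.4245 / 0.5736 = 0.7400
δ = arctan(0.7400) = 36.50°

36.5°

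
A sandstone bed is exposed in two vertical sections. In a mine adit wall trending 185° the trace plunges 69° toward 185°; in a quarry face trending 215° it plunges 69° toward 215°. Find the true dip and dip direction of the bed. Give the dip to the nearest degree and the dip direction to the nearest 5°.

Each apparent-dip line lies in the plane. As unit vectors (x east, y north, z up), v₁ plunges 69°→185° and v₂ plunges 69°→215°.
The plane normal is n = v₁ × v₂ ∝ (-0.059, -0.163, 0.064).
tan δ = √(n_x²+n_y²)/n_z = 0.173/0.064, so δ = 69.7°.
Dip direction = atan2(-0.059, -0.163) = 200° (azimuth of n's horizontal projection).

true dip 70°, dip direction 200°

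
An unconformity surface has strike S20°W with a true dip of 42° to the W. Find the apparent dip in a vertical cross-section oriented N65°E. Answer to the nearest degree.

32°

Angle between strike (S20°W) and section (N65°E): β = 45°.
tan(apparent dip) = tan 42° · sin 45° = 0.6367
α = arctan(0.6367) = 32.48°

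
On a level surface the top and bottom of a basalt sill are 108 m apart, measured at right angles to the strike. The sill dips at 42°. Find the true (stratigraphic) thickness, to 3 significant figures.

72.3 m

True thickness t = w · sin(dip) = 108 × sin 42°
t = 108 × 0.6691 = 72.266 m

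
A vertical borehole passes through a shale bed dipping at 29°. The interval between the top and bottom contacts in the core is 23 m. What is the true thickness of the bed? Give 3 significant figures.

20.1 m

True thickness t = h · cos(dip) = 23 × cos 29°
t = 23 × 0.8746 = 20.116 m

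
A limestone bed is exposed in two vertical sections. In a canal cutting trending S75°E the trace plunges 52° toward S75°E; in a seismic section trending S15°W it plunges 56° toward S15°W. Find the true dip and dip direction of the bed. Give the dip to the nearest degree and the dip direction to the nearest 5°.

Represent each trace as a vector plunging at its apparent dip toward its trend (east-north-up frame): v₁ = (0.595, -0.159, -0.788), v₂ = (-0.145, -0.540, -0.829).
n = v₁ × v₂ = (0.294, -0.607, 0.344) (taken with n_z > 0).
tan δ = √(n_x²+n_y²)/n_z = 0.674/0.344, so δ = 63.0°.
The horizontal component of n points toward azimuth atan2(n_x, n_y) = 154°, the dip direction.

true dip 63°, dip direction 155°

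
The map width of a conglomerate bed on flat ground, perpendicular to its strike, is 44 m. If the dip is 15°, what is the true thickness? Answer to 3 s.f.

True thickness t = w · sin(dip) = 44 × sin 15°
t = 44 × 0.2588 = 11.388 m

11.4 m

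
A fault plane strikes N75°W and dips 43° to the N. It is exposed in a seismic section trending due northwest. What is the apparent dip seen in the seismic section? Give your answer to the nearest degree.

25°

The strike is N75°W and the section trends due northwest; the acute angle between them is β = 30°.
tan α = tan 43° × sin 30° = 0.9325 × 0.5000 = 0.4663
α = arctan(0.4663) = 25.00°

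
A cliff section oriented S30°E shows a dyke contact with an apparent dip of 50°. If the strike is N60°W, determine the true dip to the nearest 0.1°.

67.2°

β = acute angle between strike N60°W and section S30°E = 30°.
tan δ = tan α / sin β = tan 50° / sin 30° = 1.1918 / 0.5000 = 2.3835
δ = arctan(2.3835) = 67.24°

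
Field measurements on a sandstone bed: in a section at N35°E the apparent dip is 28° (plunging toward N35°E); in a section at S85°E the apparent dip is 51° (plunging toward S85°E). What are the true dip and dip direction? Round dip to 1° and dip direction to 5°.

Represent each trace as a vector plunging at its apparent dip toward its trend (east-north-up frame): v₁ = (0.506, 0.723, -0.469), v₂ = (0.627, -0.055, -0.777).
The plane normal is n = v₁ × v₂ ∝ (0.588, -0.099, 0.481).
tan δ = √(n_x²+n_y²)/n_z = 0.596/0.481, so δ = 51.1°.
Dip direction = azimuth of (n_x, n_y) = atan2(0.588, -0.099) = 100°.

true dip 51°, dip direction 100°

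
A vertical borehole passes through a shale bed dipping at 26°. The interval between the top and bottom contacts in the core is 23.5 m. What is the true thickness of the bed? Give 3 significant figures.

True thickness t = h · cos(dip) = 23.5 × cos 26°
t = 23.5 × 0.8988 = 21.122 m

21.1 m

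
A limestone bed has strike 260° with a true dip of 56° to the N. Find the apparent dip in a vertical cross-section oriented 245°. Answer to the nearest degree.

21°

The strike is 260° and the section trends 245°; the acute angle between them is β = 15°.
tan(apparent dip) = tan 56° · sin 15° = 0.3837
α = arctan(0.3837) = 20.99°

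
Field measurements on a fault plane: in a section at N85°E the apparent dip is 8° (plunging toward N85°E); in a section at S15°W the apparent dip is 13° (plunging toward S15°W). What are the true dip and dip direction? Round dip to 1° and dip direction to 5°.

The two traces are lines in the plane: v₁ = (sin 85°·cos 8°, cos 85°·cos 8°, −sin 8°), v₂ = (sin 195°·cos 13°, cos 195°·cos 13°, −sin 13°).
The plane normal is n = v₁ × v₂ ∝ (0.150, -0.257, 0.907).
True dip = arccos(n_z / |n|) = arccos(0.9501) = 18.2°.
The horizontal component of n points toward azimuth atan2(n_x, n_y) = 150°, the dip direction.

true dip 18°, dip direction 150°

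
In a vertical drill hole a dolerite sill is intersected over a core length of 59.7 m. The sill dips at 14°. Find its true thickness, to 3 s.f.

True thickness t = h · cos(dip) = 59.7 × cos 14°
t = 59.7 × 0.9703 = 57.927 m

57.9 m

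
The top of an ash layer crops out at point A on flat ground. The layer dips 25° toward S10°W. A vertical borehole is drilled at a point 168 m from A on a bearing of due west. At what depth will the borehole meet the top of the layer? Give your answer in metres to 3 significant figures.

The hole lies 80° from the dip direction, so the down-dip offset is 168 × cos 80° = 29.17 m.
Depth = down-dip offset × tan(dip) = 29.17 × tan 25° = 29.17 × 0.4663
Depth = 13.60 m

13.6 m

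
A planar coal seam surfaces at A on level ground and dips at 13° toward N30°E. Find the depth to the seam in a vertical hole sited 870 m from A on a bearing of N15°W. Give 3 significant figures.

The hole lies 45° from the dip direction, so the down-dip offset is 870 × cos 45° = 615.18 m.
Depth = down-dip offset × tan(dip) = 615.18 × tan 13° = 615.18 × 0.2309
Depth = 142.03 m

142 m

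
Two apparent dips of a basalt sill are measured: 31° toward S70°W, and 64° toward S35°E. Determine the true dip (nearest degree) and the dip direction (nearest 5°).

true dip 67°, dip direction 175°

Represent each trace as a vector plunging at its apparent dip toward its trend (east-north-up frame): v₁ = (-0.805, -0.293, -0.515), v₂ = (0.251, -0.359, -0.899).
Cross product v₁ × v₂ gives the pole to the plane: n ∝ (0.079, -0.853, 0.363).
True dip = arccos(n_z / |n|) = arccos(0.3900) = 67.0°.
The horizontal component of n points toward azimuth atan2(n_x, n_y) = 175°, the dip direction.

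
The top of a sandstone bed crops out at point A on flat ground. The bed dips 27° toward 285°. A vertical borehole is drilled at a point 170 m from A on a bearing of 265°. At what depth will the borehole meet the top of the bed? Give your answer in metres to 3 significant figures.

81.4 m

The hole lies 20° from the dip direction, so the down-dip offset is 170 × cos 20° = 159.75 m.
Depth = down-dip offset × tan(dip) = 159.75 × tan 27° = 159.75 × 0.5095
Depth = 81.40 m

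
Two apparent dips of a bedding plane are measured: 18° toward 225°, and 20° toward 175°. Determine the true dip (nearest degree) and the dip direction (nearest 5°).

Each apparent-dip line lies in the plane. As unit vectors (x east, y north, z up), v₁ plunges 18°→225° and v₂ plunges 20°→175°.
Cross product v₁ × v₂ gives the pole to the plane: n ∝ (-0.059, -0.255, 0.685).
tan δ = √(n_x²+n_y²)/n_z = 0.262/0.685, so δ = 20.9°.
The horizontal component of n points toward azimuth atan2(n_x, n_y) = 193°, the dip direction.

true dip 21°, dip direction 195°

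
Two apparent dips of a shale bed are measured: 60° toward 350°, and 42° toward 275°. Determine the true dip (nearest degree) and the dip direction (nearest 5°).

true dip 61°, dip direction 335°

Represent each trace as a vector plunging at its apparent dip toward its trend (east-north-up frame): v₁ = (-0.087, 0.492, -0.866), v₂ = (-0.740, 0.065, -0.669).
The plane normal is n = v₁ × v₂ ∝ (-0.273, 0.583, 0.359).
Dip δ = arctan(|n_h|/n_z) = arctan(0.644/0.359) = 60.9°.
Dip direction = atan2(-0.273, 0.583) = 335° (azimuth of n's horizontal projection).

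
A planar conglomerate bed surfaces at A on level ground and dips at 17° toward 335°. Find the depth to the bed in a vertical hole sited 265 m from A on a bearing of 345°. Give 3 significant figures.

The hole lies 10° from the dip direction, so the down-dip offset is 265 × cos 10° = 260.97 m.
Depth = down-dip offset × tan(dip) = 260.97 × tan 17° = 260.97 × 0.3057
Depth = 79.79 m

79.8 m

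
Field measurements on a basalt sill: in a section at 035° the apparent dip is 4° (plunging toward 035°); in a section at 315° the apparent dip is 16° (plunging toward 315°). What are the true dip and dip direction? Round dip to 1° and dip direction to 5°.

true dip 16°, dip direction 320°

Each apparent-dip line lies in the plane. As unit vectors (x east, y north, z up), v₁ plunges 4°→035° and v₂ plunges 16°→315°.
Cross product v₁ × v₂ gives the pole to the plane: n ∝ (-0.178, 0.205, 0.944).
True dip = arccos(n_z / |n|) = arccos(0.9611) = 16.0°.
Dip direction = azimuth of (n_x, n_y) = atan2(-0.178, 0.205) = 319°.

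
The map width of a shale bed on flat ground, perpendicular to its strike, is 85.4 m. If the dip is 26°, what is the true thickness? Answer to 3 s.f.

37.4 m

True thickness t = w · sin(dip) = 85.4 × sin 26°
t = 85.4 × 0.4384 = 37.437 m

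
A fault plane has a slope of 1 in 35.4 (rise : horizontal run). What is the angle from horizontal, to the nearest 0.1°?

1.6°

tan θ = 1/35.4 = 0.0282
θ = arctan(0.0282) = 1.62°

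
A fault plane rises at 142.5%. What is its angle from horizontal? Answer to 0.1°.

tan θ = 142.5/100 = 1.4250
θ = arctan(1.4250) = 54.94°

54.9°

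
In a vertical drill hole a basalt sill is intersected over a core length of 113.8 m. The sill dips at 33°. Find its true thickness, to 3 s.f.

True thickness t = h · cos(dip) = 113.8 × cos 33°
t = 113.8 × 0.8387 = 95.441 m

95.4 m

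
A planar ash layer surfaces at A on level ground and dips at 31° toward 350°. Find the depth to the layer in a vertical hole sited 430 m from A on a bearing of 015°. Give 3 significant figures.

The hole lies 25° from the dip direction, so the down-dip offset is 430 × cos 25° = 389.71 m.
Depth = down-dip offset × tan(dip) = 389.71 × tan 31° = 389.71 × 0.6009
Depth = 234.16 m

234 m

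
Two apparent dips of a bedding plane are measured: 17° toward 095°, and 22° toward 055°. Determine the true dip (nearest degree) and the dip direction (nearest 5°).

true dip 22°, dip direction 055°

Represent each trace as a vector plunging at its apparent dip toward its trend (east-north-up frame): v₁ = (0.953, -0.083, -0.292), v₂ = (0.760, 0.532, -0.375).
Cross product v₁ × v₂ gives the pole to the plane: n ∝ (0.187, 0.135, 0.570).
Dip δ = arctan(|n_h|/n_z) = arctan(0.230/0.570) = 22.0°.
Dip direction = atan2(0.187, 0.135) = 54° (azimuth of n's horizontal projection).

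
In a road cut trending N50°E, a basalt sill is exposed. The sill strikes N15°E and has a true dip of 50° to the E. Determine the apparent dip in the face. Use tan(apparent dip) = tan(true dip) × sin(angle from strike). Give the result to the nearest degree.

34°

The section lies 35° from the strike.
tan(apparent dip) = tan 50° · sin 35° = 0.6836
apparent dip = arctan 0.6836 = 34.36°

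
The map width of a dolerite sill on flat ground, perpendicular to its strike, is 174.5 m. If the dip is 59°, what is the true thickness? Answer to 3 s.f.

True thickness t = w · sin(dip) = 174.5 × sin 59°
t = 174.5 × 0.8572 = 149.576 m

150 m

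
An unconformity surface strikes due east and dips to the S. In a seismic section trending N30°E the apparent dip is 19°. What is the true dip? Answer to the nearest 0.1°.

β = acute angle between strike due east and section N30°E = 60°.
tan δ = tan α / sin β = tan 19° / sin 60° = 0.3443 / 0.8660 = 0.3976
true dip = arctan 0.3976 = 21.68°

21.7°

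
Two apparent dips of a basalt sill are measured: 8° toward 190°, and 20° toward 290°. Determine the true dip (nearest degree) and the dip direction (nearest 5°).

Represent each trace as a vector plunging at its apparent dip toward its trend (east-north-up frame): v₁ = (-0.172, -0.975, -0.139), v₂ = (-0.883, 0.321, -0.342).
Cross product v₁ × v₂ gives the pole to the plane: n ∝ (-0.378, -0.064, 0.916).
True dip = arccos(n_z / |n|) = arccos(0.9224) = 22.7°.
Dip direction = atan2(-0.378, -0.064) = 260° (azimuth of n's horizontal projection).

true dip 23°, dip direction 260°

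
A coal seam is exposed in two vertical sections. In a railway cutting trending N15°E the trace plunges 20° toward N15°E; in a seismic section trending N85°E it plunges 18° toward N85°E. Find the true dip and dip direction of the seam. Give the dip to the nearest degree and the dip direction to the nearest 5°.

true dip 23°, dip direction 045°

The two traces are lines in the plane: v₁ = (sin 15°·cos 20°, cos 15°·cos 20°, −sin 20°), v₂ = (sin 85°·cos 18°, cos 85°·cos 18°, −sin 18°).
Cross product v₁ × v₂ gives the pole to the plane: n ∝ (0.252, 0.249, 0.840).
True dip = arccos(n_z / |n|) = arccos(0.9214) = 22.9°.
The horizontal component of n points toward azimuth atan2(n_x, n_y) = 45°, the dip direction.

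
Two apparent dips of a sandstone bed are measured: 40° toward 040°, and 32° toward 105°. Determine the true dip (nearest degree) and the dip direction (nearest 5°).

true dip 42°, dip direction 060°

The two traces are lines in the plane: v₁ = (sin 40°·cos 40°, cos 40°·cos 40°, −sin 40°), v₂ = (sin 105°·cos 32°, cos 105°·cos 32°, −sin 32°).
n = v₁ × v₂ = (0.452, 0.266, 0.589) (taken with n_z > 0).
Dip δ = arctan(|n_h|/n_z) = arctan(0.524/0.589) = 41.7°.
The horizontal component of n points toward azimuth atan2(n_x, n_y) = 60°, the dip direction.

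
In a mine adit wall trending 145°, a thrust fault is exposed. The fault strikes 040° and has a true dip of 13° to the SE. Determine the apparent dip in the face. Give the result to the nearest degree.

The section lies 75° from the strike.
tan α = tan 13° × sin 75° = 0.2309 × 0.9659 = 0.2230
apparent dip = arctan 0.2230 = 12.57°

13°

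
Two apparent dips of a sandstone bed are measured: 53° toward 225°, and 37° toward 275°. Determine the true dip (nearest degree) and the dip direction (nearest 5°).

Each apparent-dip line lies in the plane. As unit vectors (x east, y north, z up), v₁ plunges 53°→225° and v₂ plunges 37°→275°.
The plane normal is n = v₁ × v₂ ∝ (-0.312, -0.379, 0.368).
tan δ = √(n_x²+n_y²)/n_z = 0.491/0.368, so δ = 53.1°.
Dip direction = atan2(-0.312, -0.379) = 219° (azimuth of n's horizontal projection).

true dip 53°, dip direction 220°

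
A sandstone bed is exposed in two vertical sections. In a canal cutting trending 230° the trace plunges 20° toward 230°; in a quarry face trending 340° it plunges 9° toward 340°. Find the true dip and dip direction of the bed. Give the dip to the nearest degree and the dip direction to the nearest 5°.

true dip 25°, dip direction 270°

Each apparent-dip line lies in the plane. As unit vectors (x east, y north, z up), v₁ plunges 20°→230° and v₂ plunges 9°→340°.
n = v₁ × v₂ = (-0.412, -0.003, 0.872) (taken with n_z > 0).
tan δ = √(n_x²+n_y²)/n_z = 0.412/0.872, so δ = 25.3°.
The horizontal component of n points toward azimuth atan2(n_x, n_y) = 270°, the dip direction.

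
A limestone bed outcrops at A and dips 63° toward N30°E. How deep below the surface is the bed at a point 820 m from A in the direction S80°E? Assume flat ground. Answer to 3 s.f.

The hole lies 70° from the dip direction, so the down-dip offset is 820 × cos 70° = 280.46 m.
Depth = down-dip offset × tan(dip) = 280.46 × tan 63° = 280.46 × 1.9626
Depth = 550.43 m

550 m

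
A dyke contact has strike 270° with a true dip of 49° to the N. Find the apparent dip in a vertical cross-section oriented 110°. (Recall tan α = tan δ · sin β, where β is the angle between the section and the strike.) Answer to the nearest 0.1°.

Angle between strike (270°) and section (110°): β = 20°.
tan α = tan 49° × sin 20° = 1.1504 × 0.3420 = 0.3934
α = arctan(0.3934) = 21.48°

21.5°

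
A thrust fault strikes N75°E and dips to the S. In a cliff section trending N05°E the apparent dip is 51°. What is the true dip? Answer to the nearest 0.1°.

The section is 70° from the strike.
tan δ = tan α / sin β = tan 51° / sin 70° = 1.2349 / 0.9397 = 1.3142
true dip = arctan 1.3142 = 52.73°

52.7°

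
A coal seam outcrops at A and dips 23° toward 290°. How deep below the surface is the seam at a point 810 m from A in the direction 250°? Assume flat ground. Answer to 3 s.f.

263 m

The hole lies 40° from the dip direction, so the down-dip offset is 810 × cos 40° = 620.50 m.
Depth = down-dip offset × tan(dip) = 620.50 × tan 23° = 620.50 × 0.4245
Depth = 263.38 m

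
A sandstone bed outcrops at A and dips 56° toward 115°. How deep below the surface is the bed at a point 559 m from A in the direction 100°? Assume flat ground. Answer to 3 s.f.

801 m

The hole lies 15° from the dip direction, so the down-dip offset is 559 × cos 15° = 539.95 m.
Depth = down-dip offset × tan(dip) = 539.95 × tan 56° = 539.95 × 1.4826
Depth = 800.51 m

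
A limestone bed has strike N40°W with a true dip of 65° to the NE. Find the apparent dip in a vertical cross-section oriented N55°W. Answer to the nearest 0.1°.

The strike is N40°W and the section trends N55°W; the acute angle between them is β = 15°.
tan(apparent dip) = tan 65° · sin 15° = 0.5550
α = arctan(0.5550) = 29.03°

29.0°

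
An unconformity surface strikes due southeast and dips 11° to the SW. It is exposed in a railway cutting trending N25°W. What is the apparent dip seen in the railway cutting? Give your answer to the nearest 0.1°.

Angle between strike (due southeast) and section (N25°W): β = 20°.
tan(apparent dip) = tan 11° · sin 20° = 0.0665
α = arctan(0.0665) = 3.80°

3.8°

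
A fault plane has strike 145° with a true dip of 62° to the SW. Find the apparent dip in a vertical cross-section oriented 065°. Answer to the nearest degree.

62°

Angle between strike (145°) and section (065°): β = 80°.
tan α = tan 62° × sin 80° = 1.8807 × 0.9848 = 1.8522
α = arctan(1.8522) = 61.63°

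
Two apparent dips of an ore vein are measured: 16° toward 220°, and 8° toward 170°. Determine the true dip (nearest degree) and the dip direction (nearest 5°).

Each apparent-dip line lies in the plane. As unit vectors (x east, y north, z up), v₁ plunges 16°→220° and v₂ plunges 8°→170°.
n = v₁ × v₂ = (-0.166, -0.133, 0.729) (taken with n_z > 0).
tan δ = √(n_x²+n_y²)/n_z = 0.213/0.729, so δ = 16.3°.
Dip direction = atan2(-0.166, -0.133) = 231° (azimuth of n's horizontal projection).

true dip 16°, dip direction 230°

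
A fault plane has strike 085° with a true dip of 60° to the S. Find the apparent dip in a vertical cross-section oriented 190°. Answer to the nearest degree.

59°

The strike is 085° and the section trends 190°; the acute angle between them is β = 75°.
tan α = tan 60° × sin 75° = 1.7321 × 0.9659 = 1.6730
apparent dip = arctan 1.6730 = 59.13°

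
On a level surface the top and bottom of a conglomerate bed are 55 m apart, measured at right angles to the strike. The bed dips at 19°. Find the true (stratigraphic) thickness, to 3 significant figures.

17.9 m

True thickness t = w · sin(dip) = 55 × sin 19°
t = 55 × 0.3256 = 17.906 m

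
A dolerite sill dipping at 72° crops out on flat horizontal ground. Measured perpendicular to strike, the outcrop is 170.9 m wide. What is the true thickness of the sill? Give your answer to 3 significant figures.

163 m

True thickness t = w · sin(dip) = 170.9 × sin 72°
t = 170.9 × 0.9511 = 162.536 m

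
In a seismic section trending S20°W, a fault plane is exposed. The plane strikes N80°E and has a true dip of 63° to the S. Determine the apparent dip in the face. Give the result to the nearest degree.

The strike is N80°E and the section trends S20°W; the acute angle between them is β = 60°.
tan α = tan 63° × sin 60° = 1.9626 × 0.8660 = 1.6997
α = arctan(1.6997) = 59.53°

60°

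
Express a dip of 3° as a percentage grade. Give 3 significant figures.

5.24%

grade % = 100 × tan 3° = 100 × 0.0524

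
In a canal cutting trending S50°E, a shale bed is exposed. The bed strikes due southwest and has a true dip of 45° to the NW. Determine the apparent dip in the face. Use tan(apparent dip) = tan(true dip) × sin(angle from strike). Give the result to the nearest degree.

Angle between strike (due southwest) and section (S50°E): β = 85°.
tan(apparent dip) = tan 45° · sin 85° = 0.9962
apparent dip = arctan 0.9962 = 44.89°

45°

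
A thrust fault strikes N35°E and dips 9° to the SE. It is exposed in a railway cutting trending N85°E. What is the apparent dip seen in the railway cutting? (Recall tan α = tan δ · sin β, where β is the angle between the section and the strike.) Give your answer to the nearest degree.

7°

The strike is N35°E and the section trends N85°E; the acute angle between them is β = 50°.
tan(apparent dip) = tan 9° · sin 50° = 0.1213
α = arctan(0.1213) = 6.92°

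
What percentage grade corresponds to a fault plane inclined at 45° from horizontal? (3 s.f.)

100%

grade % = 100 × tan 45° = 100 × 1.0000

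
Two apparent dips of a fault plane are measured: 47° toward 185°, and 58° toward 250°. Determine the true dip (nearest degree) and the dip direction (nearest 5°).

true dip 59°, dip direction 235°

Represent each trace as a vector plunging at its apparent dip toward its trend (east-north-up frame): v₁ = (-0.059, -0.679, -0.731), v₂ = (-0.498, -0.181, -0.848).
The plane normal is n = v₁ × v₂ ∝ (-0.444, -0.314, 0.328).
True dip = arccos(n_z / |n|) = arccos(0.5163) = 58.9°.
Dip direction = azimuth of (n_x, n_y) = atan2(-0.444, -0.314) = 235°.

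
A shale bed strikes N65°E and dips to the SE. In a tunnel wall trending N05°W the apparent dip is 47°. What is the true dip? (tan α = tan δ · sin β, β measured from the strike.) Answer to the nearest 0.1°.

β = acute angle between strike N65°E and section N05°W = 70°.
tan(true dip) = tan 47° / sin 70° = 1.1412
δ = arctan(1.1412) = 48.77°

48.8°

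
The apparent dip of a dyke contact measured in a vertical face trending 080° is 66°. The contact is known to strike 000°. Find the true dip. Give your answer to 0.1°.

The section is 80° from the strike.
tan δ = tan α / sin β = tan 66° / sin 80° = 2.2460 / 0.9848 = 2.2807
true dip = arctan 2.2807 = 66.32°

66.3°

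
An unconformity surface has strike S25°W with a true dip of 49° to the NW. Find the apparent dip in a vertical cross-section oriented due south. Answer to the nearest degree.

The strike is S25°W and the section trends due south; the acute angle between them is β = 25°.
tan(apparent dip) = tan 49° · sin 25° = 0.4862
apparent dip = arctan 0.4862 = 25.93°

26°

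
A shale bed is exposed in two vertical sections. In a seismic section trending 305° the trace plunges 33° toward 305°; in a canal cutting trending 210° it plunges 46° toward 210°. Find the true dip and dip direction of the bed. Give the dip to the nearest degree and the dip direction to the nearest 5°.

Each apparent-dip line lies in the plane. As unit vectors (x east, y north, z up), v₁ plunges 33°→305° and v₂ plunges 46°→210°.
n = v₁ × v₂ = (-0.674, -0.305, 0.580) (taken with n_z > 0).
Dip δ = arctan(|n_h|/n_z) = arctan(0.740/0.580) = 51.9°.
Dip direction = azimuth of (n_x, n_y) = atan2(-0.674, -0.305) = 246°.

true dip 52°, dip direction 245°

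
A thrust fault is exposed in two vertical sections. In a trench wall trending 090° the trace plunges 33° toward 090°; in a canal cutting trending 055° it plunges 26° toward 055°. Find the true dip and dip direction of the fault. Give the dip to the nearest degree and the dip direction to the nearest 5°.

true dip 33°, dip direction 095°

Each apparent-dip line lies in the plane. As unit vectors (x east, y north, z up), v₁ plunges 33°→090° and v₂ plunges 26°→055°.
n = v₁ × v₂ = (0.281, -0.033, 0.432) (taken with n_z > 0).
Dip δ = arctan(|n_h|/n_z) = arctan(0.283/0.432) = 33.2°.
Dip direction = azimuth of (n_x, n_y) = atan2(0.281, -0.033) = 97°.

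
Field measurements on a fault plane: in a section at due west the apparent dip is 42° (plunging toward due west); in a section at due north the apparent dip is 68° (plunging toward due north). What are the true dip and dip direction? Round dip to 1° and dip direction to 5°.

true dip 69°, dip direction 340°

The two traces are lines in the plane: v₁ = (sin 270°·cos 42°, cos 270°·cos 42°, −sin 42°), v₂ = (sin 0°·cos 68°, cos 0°·cos 68°, −sin 68°).
Cross product v₁ × v₂ gives the pole to the plane: n ∝ (-0.251, 0.689, 0.278).
True dip = arccos(n_z / |n|) = arccos(0.3550) = 69.2°.
Dip direction = azimuth of (n_x, n_y) = atan2(-0.251, 0.689) = 340°.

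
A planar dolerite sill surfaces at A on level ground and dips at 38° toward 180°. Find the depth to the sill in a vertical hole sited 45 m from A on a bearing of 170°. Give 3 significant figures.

34.6 m

The hole lies 10° from the dip direction, so the down-dip offset is 45 × cos 10° = 44.32 m.
Depth = down-dip offset × tan(dip) = 44.32 × tan 38° = 44.32 × 0.7813
Depth = 34.62 m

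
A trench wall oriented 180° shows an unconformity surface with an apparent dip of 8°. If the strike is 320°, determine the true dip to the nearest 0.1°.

12.3°

The section is 40° from the strike.
tan δ = tan α / sin β = tan 8° / sin 40° = 0.1405 / 0.6428 = 0.2186
δ = arctan(0.2186) = 12.33°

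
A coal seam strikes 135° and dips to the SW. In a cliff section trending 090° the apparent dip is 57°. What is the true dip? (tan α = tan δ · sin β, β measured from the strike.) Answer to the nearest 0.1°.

β = acute angle between strike 135° and section 090° = 45°.
tan δ = tan α / sin β = tan 57° / sin 45° = 1.5399 / 0.7071 = 2.1777
true dip = arctan 2.1777 = 65.34°

65.3°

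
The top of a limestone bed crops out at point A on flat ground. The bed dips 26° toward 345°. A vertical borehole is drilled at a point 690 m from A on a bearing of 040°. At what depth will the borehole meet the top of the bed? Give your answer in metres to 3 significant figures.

The hole lies 55° from the dip direction, so the down-dip offset is 690 × cos 55° = 395.77 m.
Depth = down-dip offset × tan(dip) = 395.77 × tan 26° = 395.77 × 0.4877
Depth = 193.03 m

193 m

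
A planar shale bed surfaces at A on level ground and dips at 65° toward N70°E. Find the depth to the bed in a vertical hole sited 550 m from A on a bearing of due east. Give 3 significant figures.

1110 m

The hole lies 20° from the dip direction, so the down-dip offset is 550 × cos 20° = 516.83 m.
Depth = down-dip offset × tan(dip) = 516.83 × tan 65° = 516.83 × 2.1445
Depth = 1108.35 m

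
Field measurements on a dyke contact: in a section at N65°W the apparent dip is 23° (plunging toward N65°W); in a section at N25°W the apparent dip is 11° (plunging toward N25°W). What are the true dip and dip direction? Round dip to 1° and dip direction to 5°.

true dip 25°, dip direction 270°

The two traces are lines in the plane: v₁ = (sin 295°·cos 23°, cos 295°·cos 23°, −sin 23°), v₂ = (sin 335°·cos 11°, cos 335°·cos 11°, −sin 11°).
Cross product v₁ × v₂ gives the pole to the plane: n ∝ (-0.273, -0.003, 0.581).
Dip δ = arctan(|n_h|/n_z) = arctan(0.273/0.581) = 25.2°.
Dip direction = azimuth of (n_x, n_y) = atan2(-0.273, -0.003) = 269°.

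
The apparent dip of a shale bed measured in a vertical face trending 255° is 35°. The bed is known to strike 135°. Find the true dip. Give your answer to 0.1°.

β = acute angle between strike 135° and section 255° = 60°.
tan δ = tan α / sin β = tan 35° / sin 60° = 0.7002 / 0.8660 = 0.8085
true dip = arctan 0.8085 = 38.96°

39.0°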